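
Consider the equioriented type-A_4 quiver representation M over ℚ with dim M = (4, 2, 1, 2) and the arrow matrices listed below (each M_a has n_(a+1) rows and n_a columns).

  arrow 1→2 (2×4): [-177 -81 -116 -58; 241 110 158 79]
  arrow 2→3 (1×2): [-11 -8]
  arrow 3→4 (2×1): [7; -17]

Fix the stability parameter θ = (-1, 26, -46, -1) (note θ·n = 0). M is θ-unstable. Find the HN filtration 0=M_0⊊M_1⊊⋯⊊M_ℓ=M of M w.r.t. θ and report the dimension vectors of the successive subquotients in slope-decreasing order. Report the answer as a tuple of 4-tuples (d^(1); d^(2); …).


Via rank(M_{q-1}∘⋯∘M_p): M ≅ I[1,1]^2, I[1,2], I[1,4], I[4,4].
μ_θ-semistable layers: μ^(1)=26; μ^(2)=-1; μ^(3)=-7

((0, 1, 0, 0); (3, 0, 0, 2); (1, 1, 1, 0))


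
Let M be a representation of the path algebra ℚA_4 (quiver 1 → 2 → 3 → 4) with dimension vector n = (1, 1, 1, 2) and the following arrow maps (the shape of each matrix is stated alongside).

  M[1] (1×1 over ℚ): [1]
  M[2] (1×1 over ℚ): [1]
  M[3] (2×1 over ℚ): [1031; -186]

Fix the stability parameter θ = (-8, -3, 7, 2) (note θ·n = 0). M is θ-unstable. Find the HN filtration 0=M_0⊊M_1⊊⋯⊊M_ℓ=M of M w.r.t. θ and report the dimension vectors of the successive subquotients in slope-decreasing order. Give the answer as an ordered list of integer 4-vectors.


Barcode: M ≅ I[1,4], I[4,4]. HN layers by μ_θ (4 steps, strictly decreasing):
  μ^(1)=9/2; μ^(2)=2; μ^(3)=-3; μ^(4)=-8

((0, 0, 1, 1); (0, 0, 0, 1); (0, 1, 0, 0); (1, 0, 0, 0))


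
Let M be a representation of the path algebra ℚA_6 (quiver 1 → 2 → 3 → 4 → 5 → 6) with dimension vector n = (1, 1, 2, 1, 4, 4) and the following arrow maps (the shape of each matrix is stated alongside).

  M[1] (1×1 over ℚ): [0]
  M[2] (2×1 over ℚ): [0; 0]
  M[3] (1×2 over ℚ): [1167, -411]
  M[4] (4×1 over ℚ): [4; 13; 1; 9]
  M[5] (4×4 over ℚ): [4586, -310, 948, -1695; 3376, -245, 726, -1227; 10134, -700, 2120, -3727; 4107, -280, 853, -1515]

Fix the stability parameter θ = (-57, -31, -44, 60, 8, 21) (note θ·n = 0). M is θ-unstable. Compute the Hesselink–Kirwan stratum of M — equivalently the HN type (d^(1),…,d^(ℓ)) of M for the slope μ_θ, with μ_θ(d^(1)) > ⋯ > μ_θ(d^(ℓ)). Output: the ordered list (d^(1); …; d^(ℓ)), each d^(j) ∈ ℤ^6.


Interval decomposition of M: I[1,1], I[2,2], I[3,3], I[3,6], I[5,5], I[5,6]^2, I[6,6].
HN type (ℓ=6): μ^(1)=89/3; μ^(2)=21; μ^(3)=8; μ^(4)=-31; μ^(5)=-44; μ^(6)=-57

((0, 0, 0, 1, 1, 1); (0, 0, 0, 0, 0, 3); (0, 0, 0, 0, 3, 0); (0, 1, 0, 0, 0, 0); (0, 0, 2, 0, 0, 0); (1, 0, 0, 0, 0, 0))


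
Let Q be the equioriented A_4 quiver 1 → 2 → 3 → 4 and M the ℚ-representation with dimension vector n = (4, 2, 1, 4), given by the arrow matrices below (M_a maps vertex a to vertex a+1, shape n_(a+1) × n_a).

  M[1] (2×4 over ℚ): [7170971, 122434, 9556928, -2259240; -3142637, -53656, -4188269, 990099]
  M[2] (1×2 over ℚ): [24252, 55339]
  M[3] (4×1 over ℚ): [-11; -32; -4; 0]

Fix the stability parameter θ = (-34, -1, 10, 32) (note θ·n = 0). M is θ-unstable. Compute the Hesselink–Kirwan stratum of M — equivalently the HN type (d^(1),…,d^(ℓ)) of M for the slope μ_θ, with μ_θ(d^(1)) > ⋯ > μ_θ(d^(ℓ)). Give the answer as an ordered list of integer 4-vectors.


Barcode: M ≅ I[1,1]^2, I[1,2], I[1,4], I[4,4]^3. HN layers by μ_θ (4 steps, strictly decreasing):
  μ^(1)=32; μ^(2)=10; μ^(3)=-1; μ^(4)=-34

((0, 0, 0, 4); (0, 0, 1, 0); (0, 2, 0, 0); (4, 0, 0, 0))


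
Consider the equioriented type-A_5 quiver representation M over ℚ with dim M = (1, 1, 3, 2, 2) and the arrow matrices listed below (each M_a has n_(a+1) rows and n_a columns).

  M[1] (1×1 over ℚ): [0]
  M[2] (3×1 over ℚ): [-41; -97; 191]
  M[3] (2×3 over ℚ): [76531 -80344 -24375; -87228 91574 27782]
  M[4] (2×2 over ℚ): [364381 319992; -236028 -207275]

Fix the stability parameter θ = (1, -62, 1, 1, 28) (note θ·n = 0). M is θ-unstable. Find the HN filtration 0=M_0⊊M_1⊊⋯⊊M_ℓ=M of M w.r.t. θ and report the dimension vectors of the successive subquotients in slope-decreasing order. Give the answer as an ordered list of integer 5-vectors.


Interval decomposition of M: I[1,1], I[2,5], I[3,3], I[3,5].
HN type (ℓ=3): μ^(1)=28; μ^(2)=1; μ^(3)=-62

((0, 0, 0, 0, 2); (1, 0, 3, 2, 0); (0, 1, 0, 0, 0))


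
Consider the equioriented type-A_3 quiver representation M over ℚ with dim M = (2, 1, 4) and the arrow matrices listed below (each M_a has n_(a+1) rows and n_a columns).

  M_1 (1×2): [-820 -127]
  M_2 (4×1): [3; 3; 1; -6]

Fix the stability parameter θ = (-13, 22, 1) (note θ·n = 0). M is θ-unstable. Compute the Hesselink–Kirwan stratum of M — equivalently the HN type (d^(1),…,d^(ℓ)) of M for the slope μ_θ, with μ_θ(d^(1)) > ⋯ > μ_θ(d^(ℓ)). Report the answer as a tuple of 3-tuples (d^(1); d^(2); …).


Via rank(M_{q-1}∘⋯∘M_p): M ≅ I[1,1], I[1,3], I[3,3]^3.
μ_θ-semistable layers: μ^(1)=23/2; μ^(2)=1; μ^(3)=-13

((0, 1, 1); (0, 0, 3); (2, 0, 0))


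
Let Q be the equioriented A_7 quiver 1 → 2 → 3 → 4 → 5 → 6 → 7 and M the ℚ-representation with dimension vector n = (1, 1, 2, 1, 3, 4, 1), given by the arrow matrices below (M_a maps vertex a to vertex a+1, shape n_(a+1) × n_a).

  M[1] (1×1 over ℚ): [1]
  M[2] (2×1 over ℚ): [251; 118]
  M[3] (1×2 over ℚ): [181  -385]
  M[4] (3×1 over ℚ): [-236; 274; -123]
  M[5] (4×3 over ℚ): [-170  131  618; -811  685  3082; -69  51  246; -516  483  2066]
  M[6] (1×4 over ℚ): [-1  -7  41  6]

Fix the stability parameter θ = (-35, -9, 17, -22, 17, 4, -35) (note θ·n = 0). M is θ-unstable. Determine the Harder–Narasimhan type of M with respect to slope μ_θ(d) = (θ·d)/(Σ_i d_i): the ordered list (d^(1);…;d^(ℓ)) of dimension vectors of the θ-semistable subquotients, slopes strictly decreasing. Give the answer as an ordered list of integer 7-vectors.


Via rank(M_{q-1}∘⋯∘M_p): M ≅ I[1,5], I[3,3], I[5,6], I[5,7], I[6,6]^2.
μ_θ-semistable layers: μ^(1)=17; μ^(2)=21/2; μ^(3)=4; μ^(4)=-5/2; μ^(5)=-14/3; μ^(6)=-9; μ^(7)=-35

((0, 0, 1, 0, 1, 0, 0); (0, 0, 0, 0, 1, 1, 0); (0, 0, 0, 0, 0, 2, 0); (0, 0, 1, 1, 0, 0, 0); (0, 0, 0, 0, 1, 1, 1); (0, 1, 0, 0, 0, 0, 0); (1, 0, 0, 0, 0, 0, 0))


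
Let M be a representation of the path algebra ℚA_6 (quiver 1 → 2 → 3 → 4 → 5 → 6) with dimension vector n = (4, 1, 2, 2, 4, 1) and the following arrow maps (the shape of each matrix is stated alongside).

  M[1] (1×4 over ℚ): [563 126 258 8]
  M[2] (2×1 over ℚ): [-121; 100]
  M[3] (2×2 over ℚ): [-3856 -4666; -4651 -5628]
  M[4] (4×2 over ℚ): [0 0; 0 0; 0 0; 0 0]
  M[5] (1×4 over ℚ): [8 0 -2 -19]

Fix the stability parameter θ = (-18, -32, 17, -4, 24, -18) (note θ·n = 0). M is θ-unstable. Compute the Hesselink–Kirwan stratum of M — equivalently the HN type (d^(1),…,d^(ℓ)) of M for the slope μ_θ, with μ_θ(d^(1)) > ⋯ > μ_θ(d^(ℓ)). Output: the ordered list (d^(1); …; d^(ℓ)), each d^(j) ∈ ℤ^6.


Via rank(M_{q-1}∘⋯∘M_p): M ≅ I[1,1]^3, I[1,4], I[3,4], I[5,5]^3, I[5,6].
μ_θ-semistable layers: μ^(1)=24; μ^(2)=13/2; μ^(3)=3; μ^(4)=-18; μ^(5)=-25

((0, 0, 0, 0, 3, 0); (0, 0, 2, 2, 0, 0); (0, 0, 0, 0, 1, 1); (3, 0, 0, 0, 0, 0); (1, 1, 0, 0, 0, 0))


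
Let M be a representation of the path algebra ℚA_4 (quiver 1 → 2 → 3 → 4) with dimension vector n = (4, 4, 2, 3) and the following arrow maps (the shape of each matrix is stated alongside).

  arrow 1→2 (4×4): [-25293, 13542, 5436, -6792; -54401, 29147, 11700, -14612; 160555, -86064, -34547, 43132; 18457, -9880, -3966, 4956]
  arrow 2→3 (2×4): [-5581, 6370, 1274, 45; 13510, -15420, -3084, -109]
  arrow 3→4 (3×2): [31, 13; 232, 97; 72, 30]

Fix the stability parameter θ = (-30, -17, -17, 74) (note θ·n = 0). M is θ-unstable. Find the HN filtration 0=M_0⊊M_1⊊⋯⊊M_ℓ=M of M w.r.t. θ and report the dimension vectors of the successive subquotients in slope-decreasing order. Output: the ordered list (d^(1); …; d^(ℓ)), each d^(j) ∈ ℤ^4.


Interval decomposition of M: I[1,2]^2, I[1,4]^2, I[4,4].
HN type (ℓ=3): μ^(1)=74; μ^(2)=-17; μ^(3)=-30

((0, 0, 0, 3); (0, 4, 2, 0); (4, 0, 0, 0))


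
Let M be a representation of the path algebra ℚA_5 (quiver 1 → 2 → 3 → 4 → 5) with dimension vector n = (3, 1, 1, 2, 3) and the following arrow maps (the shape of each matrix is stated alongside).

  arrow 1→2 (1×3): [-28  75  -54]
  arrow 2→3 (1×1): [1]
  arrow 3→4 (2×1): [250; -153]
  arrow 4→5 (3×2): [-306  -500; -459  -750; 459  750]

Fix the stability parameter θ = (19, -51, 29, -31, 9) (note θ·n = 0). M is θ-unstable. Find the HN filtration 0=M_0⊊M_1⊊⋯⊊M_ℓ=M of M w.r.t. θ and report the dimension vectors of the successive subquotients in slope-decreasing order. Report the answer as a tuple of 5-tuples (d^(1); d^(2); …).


Barcode: M ≅ I[1,1]^2, I[1,4], I[4,5], I[5,5]^2. HN layers by μ_θ (5 steps, strictly decreasing):
  μ^(1)=19; μ^(2)=9; μ^(3)=-1; μ^(4)=-16; μ^(5)=-31

((2, 0, 0, 0, 0); (0, 0, 0, 0, 3); (0, 0, 1, 1, 0); (1, 1, 0, 0, 0); (0, 0, 0, 1, 0))


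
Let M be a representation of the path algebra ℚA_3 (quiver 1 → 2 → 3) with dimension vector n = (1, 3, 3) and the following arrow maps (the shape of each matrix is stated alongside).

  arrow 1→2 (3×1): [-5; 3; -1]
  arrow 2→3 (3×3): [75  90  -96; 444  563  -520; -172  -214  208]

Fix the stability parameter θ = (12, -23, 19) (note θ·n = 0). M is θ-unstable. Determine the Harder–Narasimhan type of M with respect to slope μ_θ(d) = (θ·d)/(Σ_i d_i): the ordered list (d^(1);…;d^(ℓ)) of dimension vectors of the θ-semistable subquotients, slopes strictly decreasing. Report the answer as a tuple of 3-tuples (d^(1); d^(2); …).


Interval decomposition of M: I[1,3], I[2,2], I[2,3], I[3,3].
HN type (ℓ=3): μ^(1)=19; μ^(2)=-11/2; μ^(3)=-23

((0, 0, 3); (1, 1, 0); (0, 2, 0))


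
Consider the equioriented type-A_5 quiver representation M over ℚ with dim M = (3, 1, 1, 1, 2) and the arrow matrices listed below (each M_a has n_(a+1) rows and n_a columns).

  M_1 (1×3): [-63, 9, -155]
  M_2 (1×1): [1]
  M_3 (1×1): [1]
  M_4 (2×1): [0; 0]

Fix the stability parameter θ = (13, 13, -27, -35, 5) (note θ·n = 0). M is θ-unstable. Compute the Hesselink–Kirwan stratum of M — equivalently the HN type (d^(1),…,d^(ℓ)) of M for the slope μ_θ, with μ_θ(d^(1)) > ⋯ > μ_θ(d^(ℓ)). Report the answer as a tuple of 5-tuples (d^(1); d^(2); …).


Via rank(M_{q-1}∘⋯∘M_p): M ≅ I[1,1]^2, I[1,4], I[5,5]^2.
μ_θ-semistable layers: μ^(1)=13; μ^(2)=5; μ^(3)=-9

((2, 0, 0, 0, 0); (0, 0, 0, 0, 2); (1, 1, 1, 1, 0))


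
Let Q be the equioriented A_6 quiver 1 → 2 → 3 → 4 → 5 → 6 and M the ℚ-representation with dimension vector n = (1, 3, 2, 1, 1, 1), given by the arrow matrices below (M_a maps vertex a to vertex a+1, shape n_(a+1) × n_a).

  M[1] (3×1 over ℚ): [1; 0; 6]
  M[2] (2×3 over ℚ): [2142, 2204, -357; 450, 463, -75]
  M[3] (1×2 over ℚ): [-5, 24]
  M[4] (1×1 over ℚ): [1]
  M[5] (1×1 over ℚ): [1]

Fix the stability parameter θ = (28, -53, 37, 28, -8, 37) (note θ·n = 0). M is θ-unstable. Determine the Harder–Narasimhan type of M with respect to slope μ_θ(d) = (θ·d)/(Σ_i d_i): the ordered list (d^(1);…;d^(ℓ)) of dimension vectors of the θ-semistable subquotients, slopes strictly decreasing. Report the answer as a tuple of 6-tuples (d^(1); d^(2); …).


Via rank(M_{q-1}∘⋯∘M_p): M ≅ I[1,2], I[2,3], I[2,6].
μ_θ-semistable layers: μ^(1)=37; μ^(2)=19; μ^(3)=-25/2; μ^(4)=-53

((0, 0, 1, 0, 0, 1); (0, 0, 1, 1, 1, 0); (1, 1, 0, 0, 0, 0); (0, 2, 0, 0, 0, 0))


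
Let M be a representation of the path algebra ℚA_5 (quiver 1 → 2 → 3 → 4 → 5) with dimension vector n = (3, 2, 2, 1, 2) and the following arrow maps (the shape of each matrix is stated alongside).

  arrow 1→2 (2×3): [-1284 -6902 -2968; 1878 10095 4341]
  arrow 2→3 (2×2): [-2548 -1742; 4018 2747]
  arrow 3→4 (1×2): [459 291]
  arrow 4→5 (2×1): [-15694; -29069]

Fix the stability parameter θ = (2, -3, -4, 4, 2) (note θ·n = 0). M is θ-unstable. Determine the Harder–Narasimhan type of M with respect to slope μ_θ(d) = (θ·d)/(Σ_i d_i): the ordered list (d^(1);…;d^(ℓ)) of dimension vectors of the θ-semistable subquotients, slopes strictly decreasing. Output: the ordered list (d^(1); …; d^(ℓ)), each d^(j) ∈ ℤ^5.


Barcode: M ≅ I[1,1], I[1,2], I[1,5], I[3,3], I[5,5]. HN layers by μ_θ (5 steps, strictly decreasing):
  μ^(1)=3; μ^(2)=2; μ^(3)=-1/2; μ^(4)=-5/3; μ^(5)=-4

((0, 0, 0, 1, 1); (1, 0, 0, 0, 1); (1, 1, 0, 0, 0); (1, 1, 1, 0, 0); (0, 0, 1, 0, 0))


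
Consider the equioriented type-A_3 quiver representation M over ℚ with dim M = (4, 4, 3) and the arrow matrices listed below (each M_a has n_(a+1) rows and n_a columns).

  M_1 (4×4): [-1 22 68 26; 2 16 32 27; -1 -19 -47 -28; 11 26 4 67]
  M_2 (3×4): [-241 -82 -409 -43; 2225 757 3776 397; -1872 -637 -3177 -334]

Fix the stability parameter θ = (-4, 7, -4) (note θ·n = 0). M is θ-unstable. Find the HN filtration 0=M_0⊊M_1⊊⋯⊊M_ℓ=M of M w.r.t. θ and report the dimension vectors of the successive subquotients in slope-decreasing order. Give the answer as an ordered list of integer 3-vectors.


Interval decomposition of M: I[1,1], I[1,2]^2, I[1,3], I[2,3], I[3,3].
HN type (ℓ=3): μ^(1)=7; μ^(2)=3/2; μ^(3)=-4

((0, 2, 0); (0, 2, 2); (4, 0, 1))


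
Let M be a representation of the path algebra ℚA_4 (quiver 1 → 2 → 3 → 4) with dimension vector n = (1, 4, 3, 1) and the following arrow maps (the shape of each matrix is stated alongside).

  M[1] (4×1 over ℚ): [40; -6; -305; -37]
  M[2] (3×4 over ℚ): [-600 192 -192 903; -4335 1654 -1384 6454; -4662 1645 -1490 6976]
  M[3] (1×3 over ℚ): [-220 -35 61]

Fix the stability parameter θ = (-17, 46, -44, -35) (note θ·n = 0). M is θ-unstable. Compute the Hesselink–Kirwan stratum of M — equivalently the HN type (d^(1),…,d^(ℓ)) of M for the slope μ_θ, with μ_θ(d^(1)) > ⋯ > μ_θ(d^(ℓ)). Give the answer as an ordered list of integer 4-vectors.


Via rank(M_{q-1}∘⋯∘M_p): M ≅ I[1,4], I[2,2], I[2,3]^2.
μ_θ-semistable layers: μ^(1)=46; μ^(2)=1; μ^(3)=-11; μ^(4)=-17

((0, 1, 0, 0); (0, 2, 2, 0); (0, 1, 1, 1); (1, 0, 0, 0))


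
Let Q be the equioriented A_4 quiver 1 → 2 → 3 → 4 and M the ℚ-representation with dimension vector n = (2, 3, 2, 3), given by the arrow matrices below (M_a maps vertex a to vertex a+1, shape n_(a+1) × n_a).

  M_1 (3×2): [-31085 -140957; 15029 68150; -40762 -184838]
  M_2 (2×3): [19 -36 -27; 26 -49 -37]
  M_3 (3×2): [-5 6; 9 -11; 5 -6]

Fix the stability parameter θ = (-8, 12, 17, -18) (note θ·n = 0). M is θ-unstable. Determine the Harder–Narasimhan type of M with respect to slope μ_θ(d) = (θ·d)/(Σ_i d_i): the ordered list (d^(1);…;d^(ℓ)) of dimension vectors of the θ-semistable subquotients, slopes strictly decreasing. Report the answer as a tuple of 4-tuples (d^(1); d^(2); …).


Interval decomposition of M: I[1,4]^2, I[2,2], I[4,4].
HN type (ℓ=4): μ^(1)=12; μ^(2)=11/3; μ^(3)=-8; μ^(4)=-18

((0, 1, 0, 0); (0, 2, 2, 2); (2, 0, 0, 0); (0, 0, 0, 1))


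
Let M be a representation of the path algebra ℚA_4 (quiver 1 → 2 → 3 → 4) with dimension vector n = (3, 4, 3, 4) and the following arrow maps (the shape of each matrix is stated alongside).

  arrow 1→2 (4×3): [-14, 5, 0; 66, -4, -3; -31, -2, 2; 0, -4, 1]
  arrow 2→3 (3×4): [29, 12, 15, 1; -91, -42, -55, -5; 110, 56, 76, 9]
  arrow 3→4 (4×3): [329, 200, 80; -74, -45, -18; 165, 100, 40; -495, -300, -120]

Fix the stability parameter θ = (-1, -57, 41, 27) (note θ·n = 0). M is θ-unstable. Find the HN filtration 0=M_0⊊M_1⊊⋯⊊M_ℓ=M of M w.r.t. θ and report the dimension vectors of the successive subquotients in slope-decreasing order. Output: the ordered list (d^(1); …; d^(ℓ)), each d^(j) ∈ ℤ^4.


Interval decomposition of M: I[1,3], I[1,4]^2, I[2,2], I[4,4]^2.
HN type (ℓ=5): μ^(1)=41; μ^(2)=34; μ^(3)=27; μ^(4)=-29; μ^(5)=-57

((0, 0, 1, 0); (0, 0, 2, 2); (0, 0, 0, 2); (3, 3, 0, 0); (0, 1, 0, 0))


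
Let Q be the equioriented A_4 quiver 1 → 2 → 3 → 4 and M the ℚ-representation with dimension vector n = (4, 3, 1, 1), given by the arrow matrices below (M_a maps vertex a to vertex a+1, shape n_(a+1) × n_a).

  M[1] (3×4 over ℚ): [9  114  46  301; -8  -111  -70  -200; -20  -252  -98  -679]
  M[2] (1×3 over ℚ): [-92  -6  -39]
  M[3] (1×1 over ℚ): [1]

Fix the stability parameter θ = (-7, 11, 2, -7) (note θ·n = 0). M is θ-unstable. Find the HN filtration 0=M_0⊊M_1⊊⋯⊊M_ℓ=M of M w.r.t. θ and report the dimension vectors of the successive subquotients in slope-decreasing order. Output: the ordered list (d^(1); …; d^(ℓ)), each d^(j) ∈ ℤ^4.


Barcode: M ≅ I[1,1], I[1,2]^2, I[1,4]. HN layers by μ_θ (3 steps, strictly decreasing):
  μ^(1)=11; μ^(2)=2; μ^(3)=-7

((0, 2, 0, 0); (0, 1, 1, 1); (4, 0, 0, 0))


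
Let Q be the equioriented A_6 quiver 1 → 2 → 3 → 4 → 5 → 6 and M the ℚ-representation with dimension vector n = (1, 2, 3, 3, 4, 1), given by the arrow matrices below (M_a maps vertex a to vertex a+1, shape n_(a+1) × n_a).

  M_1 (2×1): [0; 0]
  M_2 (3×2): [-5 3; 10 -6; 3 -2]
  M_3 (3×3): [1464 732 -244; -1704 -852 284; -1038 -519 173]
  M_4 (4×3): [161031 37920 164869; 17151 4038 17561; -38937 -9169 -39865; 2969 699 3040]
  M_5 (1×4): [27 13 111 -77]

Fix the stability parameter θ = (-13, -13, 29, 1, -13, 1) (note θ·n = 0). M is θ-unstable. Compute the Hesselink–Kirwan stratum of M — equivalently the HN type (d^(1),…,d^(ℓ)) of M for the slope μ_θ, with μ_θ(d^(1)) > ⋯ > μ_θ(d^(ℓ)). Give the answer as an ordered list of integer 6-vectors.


Barcode: M ≅ I[1,1], I[2,3], I[2,6], I[3,3], I[4,5]^2, I[5,5]. HN layers by μ_θ (4 steps, strictly decreasing):
  μ^(1)=29; μ^(2)=9/2; μ^(3)=-6; μ^(4)=-13

((0, 0, 2, 0, 0, 0); (0, 0, 1, 1, 1, 1); (0, 0, 0, 2, 2, 0); (1, 2, 0, 0, 1, 0))


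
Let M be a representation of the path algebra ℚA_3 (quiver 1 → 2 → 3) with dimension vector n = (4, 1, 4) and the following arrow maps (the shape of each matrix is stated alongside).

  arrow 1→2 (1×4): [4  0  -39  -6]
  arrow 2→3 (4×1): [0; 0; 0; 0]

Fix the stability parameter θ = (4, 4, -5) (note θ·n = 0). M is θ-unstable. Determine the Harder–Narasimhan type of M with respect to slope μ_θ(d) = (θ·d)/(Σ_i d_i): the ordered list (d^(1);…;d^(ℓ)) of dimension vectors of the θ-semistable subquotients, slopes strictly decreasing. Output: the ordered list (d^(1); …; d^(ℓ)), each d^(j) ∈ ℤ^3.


Barcode: M ≅ I[1,1]^3, I[1,2], I[3,3]^4. HN layers by μ_θ (2 steps, strictly decreasing):
  μ^(1)=4; μ^(2)=-5

((4, 1, 0); (0, 0, 4))


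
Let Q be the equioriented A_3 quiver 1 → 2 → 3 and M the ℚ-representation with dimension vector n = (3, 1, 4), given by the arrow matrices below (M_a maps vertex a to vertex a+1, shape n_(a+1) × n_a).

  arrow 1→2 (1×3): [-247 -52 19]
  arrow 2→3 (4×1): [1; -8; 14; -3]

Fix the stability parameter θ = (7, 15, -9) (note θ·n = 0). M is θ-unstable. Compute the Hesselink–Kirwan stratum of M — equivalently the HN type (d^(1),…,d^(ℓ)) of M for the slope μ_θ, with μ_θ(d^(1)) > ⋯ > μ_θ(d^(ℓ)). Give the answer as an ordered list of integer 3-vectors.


Interval decomposition of M: I[1,1]^2, I[1,3], I[3,3]^3.
HN type (ℓ=3): μ^(1)=7; μ^(2)=13/3; μ^(3)=-9

((2, 0, 0); (1, 1, 1); (0, 0, 3))


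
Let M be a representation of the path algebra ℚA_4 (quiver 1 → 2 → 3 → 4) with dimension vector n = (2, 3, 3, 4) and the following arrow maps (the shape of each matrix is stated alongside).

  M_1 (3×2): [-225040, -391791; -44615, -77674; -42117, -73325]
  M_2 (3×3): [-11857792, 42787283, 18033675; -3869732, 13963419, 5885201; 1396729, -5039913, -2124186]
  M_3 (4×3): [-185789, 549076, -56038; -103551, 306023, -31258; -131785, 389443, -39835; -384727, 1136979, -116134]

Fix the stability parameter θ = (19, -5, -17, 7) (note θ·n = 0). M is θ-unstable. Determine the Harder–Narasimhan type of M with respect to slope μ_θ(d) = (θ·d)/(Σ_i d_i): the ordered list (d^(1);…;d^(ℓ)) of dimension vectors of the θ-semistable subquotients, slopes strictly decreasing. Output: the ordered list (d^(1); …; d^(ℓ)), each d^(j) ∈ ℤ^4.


Via rank(M_{q-1}∘⋯∘M_p): M ≅ I[1,4]^2, I[2,4], I[4,4].
μ_θ-semistable layers: μ^(1)=7; μ^(2)=-1; μ^(3)=-11

((0, 0, 0, 4); (2, 2, 2, 0); (0, 1, 1, 0))


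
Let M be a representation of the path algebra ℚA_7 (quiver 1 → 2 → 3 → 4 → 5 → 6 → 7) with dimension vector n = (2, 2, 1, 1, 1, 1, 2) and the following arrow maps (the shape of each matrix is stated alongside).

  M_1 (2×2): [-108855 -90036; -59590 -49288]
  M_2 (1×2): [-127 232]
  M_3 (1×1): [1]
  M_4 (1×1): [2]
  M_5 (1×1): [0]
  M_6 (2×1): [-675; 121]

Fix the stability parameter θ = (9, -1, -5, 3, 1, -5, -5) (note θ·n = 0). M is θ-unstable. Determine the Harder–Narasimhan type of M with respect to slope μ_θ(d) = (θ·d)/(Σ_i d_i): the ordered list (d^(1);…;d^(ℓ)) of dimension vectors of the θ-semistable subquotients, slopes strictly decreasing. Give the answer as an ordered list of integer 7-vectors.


Via rank(M_{q-1}∘⋯∘M_p): M ≅ I[1,1], I[1,5], I[2,2], I[6,7], I[7,7].
μ_θ-semistable layers: μ^(1)=9; μ^(2)=2; μ^(3)=1; μ^(4)=-1; μ^(5)=-5

((1, 0, 0, 0, 0, 0, 0); (0, 0, 0, 1, 1, 0, 0); (1, 1, 1, 0, 0, 0, 0); (0, 1, 0, 0, 0, 0, 0); (0, 0, 0, 0, 0, 1, 2))


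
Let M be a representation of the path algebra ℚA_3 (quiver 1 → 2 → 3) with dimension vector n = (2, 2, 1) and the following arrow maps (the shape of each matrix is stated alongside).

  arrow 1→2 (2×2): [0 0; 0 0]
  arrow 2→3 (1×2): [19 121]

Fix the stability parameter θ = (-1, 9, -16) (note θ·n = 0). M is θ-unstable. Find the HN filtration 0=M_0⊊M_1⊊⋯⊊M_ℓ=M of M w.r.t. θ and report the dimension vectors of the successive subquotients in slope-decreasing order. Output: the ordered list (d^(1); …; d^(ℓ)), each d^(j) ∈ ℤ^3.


Interval decomposition of M: I[1,1]^2, I[2,2], I[2,3].
HN type (ℓ=3): μ^(1)=9; μ^(2)=-1; μ^(3)=-7/2

((0, 1, 0); (2, 0, 0); (0, 1, 1))


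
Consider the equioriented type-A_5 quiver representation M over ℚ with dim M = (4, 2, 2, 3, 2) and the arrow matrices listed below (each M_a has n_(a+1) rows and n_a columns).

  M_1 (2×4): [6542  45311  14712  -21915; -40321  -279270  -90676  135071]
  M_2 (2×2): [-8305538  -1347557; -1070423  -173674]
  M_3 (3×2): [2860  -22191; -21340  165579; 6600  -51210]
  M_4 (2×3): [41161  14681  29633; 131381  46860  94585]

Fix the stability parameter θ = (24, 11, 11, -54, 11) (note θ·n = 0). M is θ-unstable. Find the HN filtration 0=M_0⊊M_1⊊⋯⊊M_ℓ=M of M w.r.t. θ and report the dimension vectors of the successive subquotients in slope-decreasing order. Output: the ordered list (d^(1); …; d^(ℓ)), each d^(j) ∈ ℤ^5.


Barcode: M ≅ I[1,1]^2, I[1,3], I[1,5], I[4,4], I[4,5]. HN layers by μ_θ (5 steps, strictly decreasing):
  μ^(1)=24; μ^(2)=46/3; μ^(3)=11; μ^(4)=-2; μ^(5)=-54

((2, 0, 0, 0, 0); (1, 1, 1, 0, 0); (0, 0, 0, 0, 2); (1, 1, 1, 1, 0); (0, 0, 0, 2, 0))


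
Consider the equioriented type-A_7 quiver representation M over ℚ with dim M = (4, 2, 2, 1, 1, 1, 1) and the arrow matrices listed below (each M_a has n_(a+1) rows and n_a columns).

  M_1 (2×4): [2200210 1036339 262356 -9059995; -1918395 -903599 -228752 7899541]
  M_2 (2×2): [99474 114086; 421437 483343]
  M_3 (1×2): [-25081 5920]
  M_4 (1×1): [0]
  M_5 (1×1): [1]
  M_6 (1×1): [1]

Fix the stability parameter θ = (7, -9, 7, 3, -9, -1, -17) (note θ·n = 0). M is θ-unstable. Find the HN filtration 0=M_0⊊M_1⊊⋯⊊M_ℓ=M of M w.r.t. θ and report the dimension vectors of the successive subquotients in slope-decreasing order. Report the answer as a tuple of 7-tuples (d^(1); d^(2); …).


Interval decomposition of M: I[1,1]^2, I[1,2], I[1,4], I[3,3], I[5,7].
HN type (ℓ=4): μ^(1)=7; μ^(2)=5; μ^(3)=-1; μ^(4)=-9

((2, 0, 1, 0, 0, 0, 0); (0, 0, 1, 1, 0, 0, 0); (2, 2, 0, 0, 0, 0, 0); (0, 0, 0, 0, 1, 1, 1))


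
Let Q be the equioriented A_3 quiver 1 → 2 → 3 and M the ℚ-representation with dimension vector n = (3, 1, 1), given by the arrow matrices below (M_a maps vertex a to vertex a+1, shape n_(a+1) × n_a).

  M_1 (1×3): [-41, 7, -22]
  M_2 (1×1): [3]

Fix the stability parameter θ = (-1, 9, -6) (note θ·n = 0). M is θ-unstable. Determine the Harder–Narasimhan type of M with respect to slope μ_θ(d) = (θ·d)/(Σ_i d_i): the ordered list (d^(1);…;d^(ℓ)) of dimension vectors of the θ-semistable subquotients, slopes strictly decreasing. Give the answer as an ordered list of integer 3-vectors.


Via rank(M_{q-1}∘⋯∘M_p): M ≅ I[1,1]^2, I[1,3].
μ_θ-semistable layers: μ^(1)=3/2; μ^(2)=-1

((0, 1, 1); (3, 0, 0))


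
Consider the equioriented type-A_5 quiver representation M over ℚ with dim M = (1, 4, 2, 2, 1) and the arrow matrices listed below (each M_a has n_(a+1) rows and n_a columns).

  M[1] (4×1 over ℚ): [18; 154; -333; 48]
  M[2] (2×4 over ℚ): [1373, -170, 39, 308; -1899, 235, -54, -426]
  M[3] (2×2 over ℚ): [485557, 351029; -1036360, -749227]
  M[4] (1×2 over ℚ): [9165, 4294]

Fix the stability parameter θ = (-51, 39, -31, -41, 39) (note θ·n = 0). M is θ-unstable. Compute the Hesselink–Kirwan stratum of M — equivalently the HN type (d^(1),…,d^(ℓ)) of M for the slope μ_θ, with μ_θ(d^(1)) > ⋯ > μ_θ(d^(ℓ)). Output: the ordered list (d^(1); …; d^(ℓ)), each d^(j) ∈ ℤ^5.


Via rank(M_{q-1}∘⋯∘M_p): M ≅ I[1,5], I[2,2]^2, I[2,4].
μ_θ-semistable layers: μ^(1)=39; μ^(2)=-11; μ^(3)=-51

((0, 2, 0, 0, 1); (0, 2, 2, 2, 0); (1, 0, 0, 0, 0))


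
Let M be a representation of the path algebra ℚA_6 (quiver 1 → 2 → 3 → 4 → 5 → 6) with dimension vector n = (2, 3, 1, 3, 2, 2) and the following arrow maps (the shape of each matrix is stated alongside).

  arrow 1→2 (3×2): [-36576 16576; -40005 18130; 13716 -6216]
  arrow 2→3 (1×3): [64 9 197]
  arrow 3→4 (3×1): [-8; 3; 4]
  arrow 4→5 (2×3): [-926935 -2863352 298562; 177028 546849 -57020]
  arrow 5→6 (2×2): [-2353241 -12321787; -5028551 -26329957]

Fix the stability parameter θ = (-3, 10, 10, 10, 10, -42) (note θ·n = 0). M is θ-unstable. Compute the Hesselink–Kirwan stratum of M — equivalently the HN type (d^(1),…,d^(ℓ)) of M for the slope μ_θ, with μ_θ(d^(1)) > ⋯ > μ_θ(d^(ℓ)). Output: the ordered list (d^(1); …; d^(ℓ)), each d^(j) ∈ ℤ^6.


Barcode: M ≅ I[1,1], I[1,6], I[2,2]^2, I[4,4], I[4,5], I[6,6]. HN layers by μ_θ (4 steps, strictly decreasing):
  μ^(1)=10; μ^(2)=-2/5; μ^(3)=-3; μ^(4)=-42

((0, 2, 0, 2, 1, 0); (0, 1, 1, 1, 1, 1); (2, 0, 0, 0, 0, 0); (0, 0, 0, 0, 0, 1))


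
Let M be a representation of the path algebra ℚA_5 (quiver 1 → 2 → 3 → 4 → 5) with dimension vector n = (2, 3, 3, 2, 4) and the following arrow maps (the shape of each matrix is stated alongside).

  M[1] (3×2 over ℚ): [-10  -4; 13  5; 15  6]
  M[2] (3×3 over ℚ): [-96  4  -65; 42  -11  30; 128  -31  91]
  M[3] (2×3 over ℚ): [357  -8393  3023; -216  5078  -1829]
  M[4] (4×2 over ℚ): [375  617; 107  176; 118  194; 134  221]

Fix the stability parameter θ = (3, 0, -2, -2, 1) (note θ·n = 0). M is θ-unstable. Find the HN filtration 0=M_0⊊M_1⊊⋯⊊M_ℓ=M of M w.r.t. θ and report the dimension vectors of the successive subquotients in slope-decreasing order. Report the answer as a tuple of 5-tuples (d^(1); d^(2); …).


Barcode: M ≅ I[1,3], I[1,5], I[2,5], I[5,5]^2. HN layers by μ_θ (4 steps, strictly decreasing):
  μ^(1)=1; μ^(2)=1/3; μ^(3)=-1/4; μ^(4)=-4/3

((0, 0, 0, 0, 4); (1, 1, 1, 0, 0); (1, 1, 1, 1, 0); (0, 1, 1, 1, 0))


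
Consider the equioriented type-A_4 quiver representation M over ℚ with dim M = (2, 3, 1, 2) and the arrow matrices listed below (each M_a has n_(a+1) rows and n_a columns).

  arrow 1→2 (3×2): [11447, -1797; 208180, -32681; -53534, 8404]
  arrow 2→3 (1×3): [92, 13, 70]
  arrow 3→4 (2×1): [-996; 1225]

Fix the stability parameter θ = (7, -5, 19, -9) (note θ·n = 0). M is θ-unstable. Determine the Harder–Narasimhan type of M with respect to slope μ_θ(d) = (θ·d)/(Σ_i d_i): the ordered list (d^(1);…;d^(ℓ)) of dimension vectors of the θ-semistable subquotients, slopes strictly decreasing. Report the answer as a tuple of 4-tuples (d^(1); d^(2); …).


Interval decomposition of M: I[1,2], I[1,4], I[2,2], I[4,4].
HN type (ℓ=4): μ^(1)=5; μ^(2)=1; μ^(3)=-5; μ^(4)=-9

((0, 0, 1, 1); (2, 2, 0, 0); (0, 1, 0, 0); (0, 0, 0, 1))


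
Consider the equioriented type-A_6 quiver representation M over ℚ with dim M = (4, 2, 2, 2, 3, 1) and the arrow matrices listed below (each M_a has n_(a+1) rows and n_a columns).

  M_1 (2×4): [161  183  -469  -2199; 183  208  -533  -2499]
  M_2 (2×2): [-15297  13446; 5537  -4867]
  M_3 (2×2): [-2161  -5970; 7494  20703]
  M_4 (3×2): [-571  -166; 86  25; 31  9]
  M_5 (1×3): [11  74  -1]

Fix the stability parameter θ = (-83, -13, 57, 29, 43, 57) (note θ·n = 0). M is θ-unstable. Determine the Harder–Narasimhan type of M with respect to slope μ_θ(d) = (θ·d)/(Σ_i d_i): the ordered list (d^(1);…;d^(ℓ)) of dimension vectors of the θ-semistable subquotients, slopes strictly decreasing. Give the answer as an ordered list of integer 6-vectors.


Interval decomposition of M: I[1,1]^2, I[1,5], I[1,6], I[5,5].
HN type (ℓ=4): μ^(1)=57; μ^(2)=43; μ^(3)=-13; μ^(4)=-83

((0, 0, 0, 0, 0, 1); (0, 0, 2, 2, 3, 0); (0, 2, 0, 0, 0, 0); (4, 0, 0, 0, 0, 0))


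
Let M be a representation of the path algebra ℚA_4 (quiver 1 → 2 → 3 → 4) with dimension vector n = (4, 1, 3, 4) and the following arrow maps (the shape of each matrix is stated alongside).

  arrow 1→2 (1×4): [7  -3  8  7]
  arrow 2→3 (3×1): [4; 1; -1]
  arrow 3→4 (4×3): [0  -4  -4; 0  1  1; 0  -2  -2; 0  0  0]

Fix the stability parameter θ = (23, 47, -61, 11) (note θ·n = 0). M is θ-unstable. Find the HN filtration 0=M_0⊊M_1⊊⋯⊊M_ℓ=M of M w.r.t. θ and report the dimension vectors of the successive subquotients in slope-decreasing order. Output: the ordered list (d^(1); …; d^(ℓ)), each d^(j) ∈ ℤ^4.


Via rank(M_{q-1}∘⋯∘M_p): M ≅ I[1,1]^3, I[1,3], I[3,3], I[3,4], I[4,4]^3.
μ_θ-semistable layers: μ^(1)=23; μ^(2)=11; μ^(3)=3; μ^(4)=-61

((3, 0, 0, 0); (0, 0, 0, 4); (1, 1, 1, 0); (0, 0, 2, 0))


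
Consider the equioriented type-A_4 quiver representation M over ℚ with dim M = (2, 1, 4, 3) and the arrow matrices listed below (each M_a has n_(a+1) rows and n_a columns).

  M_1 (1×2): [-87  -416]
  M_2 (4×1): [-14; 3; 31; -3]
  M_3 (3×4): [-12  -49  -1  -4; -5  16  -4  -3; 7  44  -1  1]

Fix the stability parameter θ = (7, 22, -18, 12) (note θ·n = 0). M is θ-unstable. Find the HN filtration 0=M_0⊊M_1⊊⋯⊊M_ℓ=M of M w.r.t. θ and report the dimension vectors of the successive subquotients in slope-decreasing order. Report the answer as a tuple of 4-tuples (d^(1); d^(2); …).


Via rank(M_{q-1}∘⋯∘M_p): M ≅ I[1,1], I[1,4], I[3,3], I[3,4]^2.
μ_θ-semistable layers: μ^(1)=12; μ^(2)=7; μ^(3)=11/3; μ^(4)=-18

((0, 0, 0, 3); (1, 0, 0, 0); (1, 1, 1, 0); (0, 0, 3, 0))


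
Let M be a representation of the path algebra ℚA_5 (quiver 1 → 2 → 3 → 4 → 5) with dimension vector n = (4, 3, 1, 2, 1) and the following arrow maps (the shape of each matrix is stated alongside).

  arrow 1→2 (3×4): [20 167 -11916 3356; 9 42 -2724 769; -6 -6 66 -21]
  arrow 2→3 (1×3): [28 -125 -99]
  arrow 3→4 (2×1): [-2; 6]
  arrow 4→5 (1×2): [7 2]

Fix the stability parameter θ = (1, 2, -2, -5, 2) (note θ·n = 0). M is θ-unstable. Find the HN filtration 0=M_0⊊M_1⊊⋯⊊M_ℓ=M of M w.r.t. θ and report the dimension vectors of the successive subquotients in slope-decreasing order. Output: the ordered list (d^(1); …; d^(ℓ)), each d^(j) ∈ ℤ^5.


Via rank(M_{q-1}∘⋯∘M_p): M ≅ I[1,1], I[1,2]^2, I[1,5], I[4,4].
μ_θ-semistable layers: μ^(1)=2; μ^(2)=1; μ^(3)=-1; μ^(4)=-5

((0, 2, 0, 0, 1); (3, 0, 0, 0, 0); (1, 1, 1, 1, 0); (0, 0, 0, 1, 0))


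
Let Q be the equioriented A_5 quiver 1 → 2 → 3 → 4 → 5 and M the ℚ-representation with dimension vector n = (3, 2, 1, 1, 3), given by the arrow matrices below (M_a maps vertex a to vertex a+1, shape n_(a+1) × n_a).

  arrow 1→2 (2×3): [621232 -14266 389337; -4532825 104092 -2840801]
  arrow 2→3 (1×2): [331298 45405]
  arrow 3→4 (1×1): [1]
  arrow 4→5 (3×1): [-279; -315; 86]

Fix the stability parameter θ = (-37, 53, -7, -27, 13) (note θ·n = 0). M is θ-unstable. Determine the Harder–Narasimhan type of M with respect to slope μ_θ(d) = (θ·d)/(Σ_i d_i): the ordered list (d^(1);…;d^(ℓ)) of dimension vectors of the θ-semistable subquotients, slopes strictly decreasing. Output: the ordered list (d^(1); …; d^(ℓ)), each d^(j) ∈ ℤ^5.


Via rank(M_{q-1}∘⋯∘M_p): M ≅ I[1,1], I[1,2], I[1,5], I[5,5]^2.
μ_θ-semistable layers: μ^(1)=53; μ^(2)=13; μ^(3)=19/3; μ^(4)=-37

((0, 1, 0, 0, 0); (0, 0, 0, 0, 3); (0, 1, 1, 1, 0); (3, 0, 0, 0, 0))


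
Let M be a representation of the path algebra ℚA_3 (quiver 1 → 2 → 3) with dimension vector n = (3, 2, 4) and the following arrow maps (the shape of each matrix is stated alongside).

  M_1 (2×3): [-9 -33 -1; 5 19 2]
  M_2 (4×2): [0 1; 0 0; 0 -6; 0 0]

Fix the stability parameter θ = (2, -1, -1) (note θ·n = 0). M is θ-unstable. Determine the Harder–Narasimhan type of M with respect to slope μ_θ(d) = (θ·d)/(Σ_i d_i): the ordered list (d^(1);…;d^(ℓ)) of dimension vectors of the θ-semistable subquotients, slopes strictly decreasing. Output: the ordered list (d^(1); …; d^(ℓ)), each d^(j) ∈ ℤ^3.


Interval decomposition of M: I[1,1], I[1,2], I[1,3], I[3,3]^3.
HN type (ℓ=4): μ^(1)=2; μ^(2)=1/2; μ^(3)=0; μ^(4)=-1

((1, 0, 0); (1, 1, 0); (1, 1, 1); (0, 0, 3))


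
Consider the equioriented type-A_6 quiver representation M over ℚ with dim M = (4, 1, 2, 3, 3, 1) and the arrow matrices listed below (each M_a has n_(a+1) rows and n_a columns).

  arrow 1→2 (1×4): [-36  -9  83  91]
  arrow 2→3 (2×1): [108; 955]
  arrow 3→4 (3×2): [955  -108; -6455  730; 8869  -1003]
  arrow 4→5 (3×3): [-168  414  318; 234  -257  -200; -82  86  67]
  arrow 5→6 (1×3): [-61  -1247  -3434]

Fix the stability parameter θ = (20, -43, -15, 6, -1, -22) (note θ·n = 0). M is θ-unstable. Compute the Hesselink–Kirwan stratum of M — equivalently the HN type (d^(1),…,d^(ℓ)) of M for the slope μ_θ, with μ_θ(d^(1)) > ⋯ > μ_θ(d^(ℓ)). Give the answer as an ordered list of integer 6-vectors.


Barcode: M ≅ I[1,1]^3, I[1,6], I[3,5], I[4,4], I[5,5]. HN layers by μ_θ (7 steps, strictly decreasing):
  μ^(1)=20; μ^(2)=6; μ^(3)=5/2; μ^(4)=-1; μ^(5)=-17/3; μ^(6)=-38/3; μ^(7)=-15

((3, 0, 0, 0, 0, 0); (0, 0, 0, 1, 0, 0); (0, 0, 0, 1, 1, 0); (0, 0, 0, 0, 1, 0); (0, 0, 0, 1, 1, 1); (1, 1, 1, 0, 0, 0); (0, 0, 1, 0, 0, 0))


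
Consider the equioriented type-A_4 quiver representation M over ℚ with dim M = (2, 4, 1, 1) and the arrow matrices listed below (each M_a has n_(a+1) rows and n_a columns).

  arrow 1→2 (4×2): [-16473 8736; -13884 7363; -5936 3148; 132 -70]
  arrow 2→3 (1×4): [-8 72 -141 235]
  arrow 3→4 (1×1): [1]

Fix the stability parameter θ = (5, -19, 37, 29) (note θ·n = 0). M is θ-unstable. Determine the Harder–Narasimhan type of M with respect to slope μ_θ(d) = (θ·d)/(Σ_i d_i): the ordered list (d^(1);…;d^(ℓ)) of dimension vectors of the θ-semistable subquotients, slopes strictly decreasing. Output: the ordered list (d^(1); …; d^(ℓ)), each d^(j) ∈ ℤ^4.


Via rank(M_{q-1}∘⋯∘M_p): M ≅ I[1,2], I[1,4], I[2,2]^2.
μ_θ-semistable layers: μ^(1)=33; μ^(2)=-7; μ^(3)=-19

((0, 0, 1, 1); (2, 2, 0, 0); (0, 2, 0, 0))


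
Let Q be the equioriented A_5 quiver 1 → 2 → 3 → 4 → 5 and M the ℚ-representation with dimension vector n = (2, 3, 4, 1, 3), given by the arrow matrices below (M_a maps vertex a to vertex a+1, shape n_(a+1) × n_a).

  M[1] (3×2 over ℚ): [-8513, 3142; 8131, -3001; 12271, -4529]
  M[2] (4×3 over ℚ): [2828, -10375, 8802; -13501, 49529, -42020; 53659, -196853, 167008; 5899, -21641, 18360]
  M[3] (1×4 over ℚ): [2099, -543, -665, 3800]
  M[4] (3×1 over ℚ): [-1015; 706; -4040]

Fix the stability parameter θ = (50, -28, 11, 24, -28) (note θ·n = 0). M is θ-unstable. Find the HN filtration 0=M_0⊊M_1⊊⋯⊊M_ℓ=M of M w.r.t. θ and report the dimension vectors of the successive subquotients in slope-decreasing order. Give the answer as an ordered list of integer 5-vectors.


Interval decomposition of M: I[1,3], I[1,5], I[2,2], I[3,3]^2, I[5,5]^2.
HN type (ℓ=3): μ^(1)=11; μ^(2)=29/5; μ^(3)=-28

((1, 1, 3, 0, 0); (1, 1, 1, 1, 1); (0, 1, 0, 0, 2))


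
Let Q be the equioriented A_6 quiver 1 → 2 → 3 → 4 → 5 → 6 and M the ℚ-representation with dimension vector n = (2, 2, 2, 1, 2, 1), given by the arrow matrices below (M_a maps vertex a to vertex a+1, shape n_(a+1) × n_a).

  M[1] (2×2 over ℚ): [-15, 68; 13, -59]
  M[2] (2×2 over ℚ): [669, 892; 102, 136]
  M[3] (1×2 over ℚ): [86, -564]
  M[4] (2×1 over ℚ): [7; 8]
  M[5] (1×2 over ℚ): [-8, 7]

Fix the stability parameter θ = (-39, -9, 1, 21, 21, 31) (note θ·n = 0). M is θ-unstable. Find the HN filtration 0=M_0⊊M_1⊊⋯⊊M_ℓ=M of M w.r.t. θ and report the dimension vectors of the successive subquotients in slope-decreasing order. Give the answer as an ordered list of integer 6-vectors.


Via rank(M_{q-1}∘⋯∘M_p): M ≅ I[1,2], I[1,5], I[3,3], I[5,6].
μ_θ-semistable layers: μ^(1)=31; μ^(2)=21; μ^(3)=1; μ^(4)=-9; μ^(5)=-39

((0, 0, 0, 0, 0, 1); (0, 0, 0, 1, 2, 0); (0, 0, 2, 0, 0, 0); (0, 2, 0, 0, 0, 0); (2, 0, 0, 0, 0, 0))


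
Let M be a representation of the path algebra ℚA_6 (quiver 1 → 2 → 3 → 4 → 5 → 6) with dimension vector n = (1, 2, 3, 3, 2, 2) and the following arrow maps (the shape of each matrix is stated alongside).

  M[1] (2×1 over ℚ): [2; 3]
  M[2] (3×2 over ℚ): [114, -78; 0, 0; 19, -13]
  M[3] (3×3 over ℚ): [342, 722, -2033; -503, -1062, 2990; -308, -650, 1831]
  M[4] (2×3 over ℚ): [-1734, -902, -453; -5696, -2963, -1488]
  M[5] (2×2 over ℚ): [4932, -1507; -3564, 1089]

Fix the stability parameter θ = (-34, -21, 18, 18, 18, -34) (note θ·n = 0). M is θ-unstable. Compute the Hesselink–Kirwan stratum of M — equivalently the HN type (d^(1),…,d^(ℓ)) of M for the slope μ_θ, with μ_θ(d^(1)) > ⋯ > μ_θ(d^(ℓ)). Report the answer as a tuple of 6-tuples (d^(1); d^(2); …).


Interval decomposition of M: I[1,5], I[2,2], I[3,3], I[3,6], I[4,4], I[6,6].
HN type (ℓ=4): μ^(1)=18; μ^(2)=5; μ^(3)=-21; μ^(4)=-34

((0, 0, 2, 2, 1, 0); (0, 0, 1, 1, 1, 1); (0, 2, 0, 0, 0, 0); (1, 0, 0, 0, 0, 1))


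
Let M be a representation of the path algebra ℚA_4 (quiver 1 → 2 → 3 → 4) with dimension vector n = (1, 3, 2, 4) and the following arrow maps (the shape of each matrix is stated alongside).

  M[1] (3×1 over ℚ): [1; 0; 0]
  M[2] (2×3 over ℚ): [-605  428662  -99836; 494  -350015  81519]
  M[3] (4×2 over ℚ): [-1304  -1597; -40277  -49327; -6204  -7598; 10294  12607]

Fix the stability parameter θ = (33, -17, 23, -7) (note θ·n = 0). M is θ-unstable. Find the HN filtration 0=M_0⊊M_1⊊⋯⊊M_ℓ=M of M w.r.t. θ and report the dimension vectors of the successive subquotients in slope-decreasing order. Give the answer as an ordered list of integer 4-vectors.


Barcode: M ≅ I[1,4], I[2,2], I[2,4], I[4,4]^2. HN layers by μ_θ (3 steps, strictly decreasing):
  μ^(1)=8; μ^(2)=-7; μ^(3)=-17

((1, 1, 2, 2); (0, 0, 0, 2); (0, 2, 0, 0))


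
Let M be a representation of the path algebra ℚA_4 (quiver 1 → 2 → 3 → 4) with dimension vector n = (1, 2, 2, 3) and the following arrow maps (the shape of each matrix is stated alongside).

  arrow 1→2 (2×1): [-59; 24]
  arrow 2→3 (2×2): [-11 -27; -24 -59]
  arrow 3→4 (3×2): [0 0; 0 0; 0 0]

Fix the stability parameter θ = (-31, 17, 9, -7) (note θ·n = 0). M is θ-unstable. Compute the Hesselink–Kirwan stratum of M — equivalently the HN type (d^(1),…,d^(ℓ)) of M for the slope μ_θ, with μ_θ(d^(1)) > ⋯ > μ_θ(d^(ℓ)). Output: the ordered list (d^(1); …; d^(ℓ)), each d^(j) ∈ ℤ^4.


Interval decomposition of M: I[1,3], I[2,3], I[4,4]^3.
HN type (ℓ=3): μ^(1)=13; μ^(2)=-7; μ^(3)=-31

((0, 2, 2, 0); (0, 0, 0, 3); (1, 0, 0, 0))
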